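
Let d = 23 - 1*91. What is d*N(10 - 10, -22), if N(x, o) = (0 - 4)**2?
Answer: -1088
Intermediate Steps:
N(x, o) = 16 (N(x, o) = (-4)**2 = 16)
d = -68 (d = 23 - 91 = -68)
d*N(10 - 10, -22) = -68*16 = -1088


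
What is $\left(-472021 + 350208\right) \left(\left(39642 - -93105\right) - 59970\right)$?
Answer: $-8865184701$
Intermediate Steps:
$\left(-472021 + 350208\right) \left(\left(39642 - -93105\right) - 59970\right) = - 121813 \left(\left(39642 + 93105\right) - 59970\right) = - 121813 \left(132747 - 59970\right) = \left(-121813\right) 72777 = -8865184701$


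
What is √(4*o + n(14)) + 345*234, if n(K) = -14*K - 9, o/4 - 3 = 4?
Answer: 80730 + I*√93 ≈ 80730.0 + 9.6436*I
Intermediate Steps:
o = 28 (o = 12 + 4*4 = 12 + 16 = 28)
n(K) = -9 - 14*K
√(4*o + n(14)) + 345*234 = √(4*28 + (-9 - 14*14)) + 345*234 = √(112 + (-9 - 196)) + 80730 = √(112 - 205) + 80730 = √(-93) + 80730 = I*√93 + 80730 = 80730 + I*√93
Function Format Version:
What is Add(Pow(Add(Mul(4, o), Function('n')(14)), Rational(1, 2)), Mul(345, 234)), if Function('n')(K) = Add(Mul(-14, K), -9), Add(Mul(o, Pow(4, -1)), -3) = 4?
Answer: Add(80730, Mul(I, Pow(93, Rational(1, 2)))) ≈ Add(80730., Mul(9.6436, I))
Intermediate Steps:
o = 28 (o = Add(12, Mul(4, 4)) = Add(12, 16) = 28)
Function('n')(K) = Add(-9, Mul(-14, K))
Add(Pow(Add(Mul(4, o), Function('n')(14)), Rational(1, 2)), Mul(345, 234)) = Add(Pow(Add(Mul(4, 28), Add(-9, Mul(-14, 14))), Rational(1, 2)), Mul(345, 234)) = Add(Pow(Add(112, Add(-9, -196)), Rational(1, 2)), 80730) = Add(Pow(Add(112, -205), Rational(1, 2)), 80730) = Add(Pow(-93, Rational(1, 2)), 80730) = Add(Mul(I, Pow(93, Rational(1, 2))), 80730) = Add(80730, Mul(I, Pow(93, Rational(1, 2))))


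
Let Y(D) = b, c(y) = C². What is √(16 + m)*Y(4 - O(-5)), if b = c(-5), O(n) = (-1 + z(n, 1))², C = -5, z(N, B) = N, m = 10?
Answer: 25*√26 ≈ 127.48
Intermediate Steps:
c(y) = 25 (c(y) = (-5)² = 25)
O(n) = (-1 + n)²
b = 25
Y(D) = 25
√(16 + m)*Y(4 - O(-5)) = √(16 + 10)*25 = √26*25 = 25*√26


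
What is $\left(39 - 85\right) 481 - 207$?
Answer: $-22333$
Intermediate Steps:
$\left(39 - 85\right) 481 - 207 = \left(-46\right) 481 - 207 = -22126 - 207 = -22333$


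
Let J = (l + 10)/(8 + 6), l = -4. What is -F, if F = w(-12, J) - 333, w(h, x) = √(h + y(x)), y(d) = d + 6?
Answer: 333 - I*√273/7 ≈ 333.0 - 2.3604*I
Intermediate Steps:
J = 3/7 (J = (-4 + 10)/(8 + 6) = 6/14 = 6*(1/14) = 3/7 ≈ 0.42857)
y(d) = 6 + d
w(h, x) = √(6 + h + x) (w(h, x) = √(h + (6 + x)) = √(6 + h + x))
F = -333 + I*√273/7 (F = √(6 - 12 + 3/7) - 333 = √(-39/7) - 333 = I*√273/7 - 333 = -333 + I*√273/7 ≈ -333.0 + 2.3604*I)
-F = -(-333 + I*√273/7) = 333 - I*√273/7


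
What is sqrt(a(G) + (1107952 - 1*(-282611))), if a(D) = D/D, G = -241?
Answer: 2*sqrt(347641) ≈ 1179.2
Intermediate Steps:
a(D) = 1
sqrt(a(G) + (1107952 - 1*(-282611))) = sqrt(1 + (1107952 - 1*(-282611))) = sqrt(1 + (1107952 + 282611)) = sqrt(1 + 1390563) = sqrt(1390564) = 2*sqrt(347641)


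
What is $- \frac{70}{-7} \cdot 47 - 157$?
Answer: $313$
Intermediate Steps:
$- \frac{70}{-7} \cdot 47 - 157 = \left(-70\right) \left(- \frac{1}{7}\right) 47 - 157 = 10 \cdot 47 - 157 = 470 - 157 = 313$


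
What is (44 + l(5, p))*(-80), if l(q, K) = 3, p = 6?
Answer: -3760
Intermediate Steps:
(44 + l(5, p))*(-80) = (44 + 3)*(-80) = 47*(-80) = -3760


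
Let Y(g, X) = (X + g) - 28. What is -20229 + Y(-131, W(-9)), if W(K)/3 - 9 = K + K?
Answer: -20415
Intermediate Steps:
W(K) = 27 + 6*K (W(K) = 27 + 3*(K + K) = 27 + 3*(2*K) = 27 + 6*K)
Y(g, X) = -28 + X + g
-20229 + Y(-131, W(-9)) = -20229 + (-28 + (27 + 6*(-9)) - 131) = -20229 + (-28 + (27 - 54) - 131) = -20229 + (-28 - 27 - 131) = -20229 - 186 = -20415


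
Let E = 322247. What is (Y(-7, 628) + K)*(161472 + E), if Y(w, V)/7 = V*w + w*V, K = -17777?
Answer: -38369074799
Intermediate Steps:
Y(w, V) = 14*V*w (Y(w, V) = 7*(V*w + w*V) = 7*(V*w + V*w) = 7*(2*V*w) = 14*V*w)
(Y(-7, 628) + K)*(161472 + E) = (14*628*(-7) - 17777)*(161472 + 322247) = (-61544 - 17777)*483719 = -79321*483719 = -38369074799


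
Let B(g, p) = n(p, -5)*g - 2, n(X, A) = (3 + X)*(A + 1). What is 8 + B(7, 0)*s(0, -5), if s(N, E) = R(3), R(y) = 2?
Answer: -164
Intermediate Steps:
s(N, E) = 2
n(X, A) = (1 + A)*(3 + X) (n(X, A) = (3 + X)*(1 + A) = (1 + A)*(3 + X))
B(g, p) = -2 + g*(-12 - 4*p) (B(g, p) = (3 + p + 3*(-5) - 5*p)*g - 2 = (3 + p - 15 - 5*p)*g - 2 = (-12 - 4*p)*g - 2 = g*(-12 - 4*p) - 2 = -2 + g*(-12 - 4*p))
8 + B(7, 0)*s(0, -5) = 8 + (-2 - 4*7*(3 + 0))*2 = 8 + (-2 - 4*7*3)*2 = 8 + (-2 - 84)*2 = 8 - 86*2 = 8 - 172 = -164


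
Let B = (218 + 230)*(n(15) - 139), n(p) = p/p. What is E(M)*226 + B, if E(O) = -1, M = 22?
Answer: -62050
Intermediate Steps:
n(p) = 1
B = -61824 (B = (218 + 230)*(1 - 139) = 448*(-138) = -61824)
E(M)*226 + B = -1*226 - 61824 = -226 - 61824 = -62050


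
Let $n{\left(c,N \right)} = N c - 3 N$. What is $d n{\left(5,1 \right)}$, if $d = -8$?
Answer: $-16$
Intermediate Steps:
$n{\left(c,N \right)} = - 3 N + N c$
$d n{\left(5,1 \right)} = - 8 \cdot 1 \left(-3 + 5\right) = - 8 \cdot 1 \cdot 2 = \left(-8\right) 2 = -16$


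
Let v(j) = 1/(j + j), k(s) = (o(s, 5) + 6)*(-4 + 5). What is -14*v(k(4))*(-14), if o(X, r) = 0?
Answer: 49/3 ≈ 16.333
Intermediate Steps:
k(s) = 6 (k(s) = (0 + 6)*(-4 + 5) = 6*1 = 6)
v(j) = 1/(2*j)
-14*v(k(4))*(-14) = -7/6*(-14) = 49/3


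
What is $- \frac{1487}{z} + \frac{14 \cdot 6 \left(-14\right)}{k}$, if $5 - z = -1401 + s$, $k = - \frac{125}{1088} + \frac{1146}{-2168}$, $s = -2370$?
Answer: $\frac{1309012822451}{716424256} \approx 1827.1$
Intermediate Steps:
$k = - \frac{189731}{294848}$ ($k = \left(-125\right) \frac{1}{1088} + 1146 \left(- \frac{1}{2168}\right) = - \frac{125}{1088} - \frac{573}{1084} = - \frac{189731}{294848} \approx -0.64349$)
$z = 3776$ ($z = 5 - \left(-1401 - 2370\right) = 5 - -3771 = 5 + 3771 = 3776$)
$- \frac{1487}{z} + \frac{14 \cdot 6 \left(-14\right)}{k} = - \frac{1487}{3776} + \frac{14 \cdot 6 \left(-14\right)}{- \frac{189731}{294848}} = \left(-1487\right) \frac{1}{3776} + 84 \left(-14\right) \left(- \frac{294848}{189731}\right) = - \frac{1487}{3776} - - \frac{346741248}{189731} = - \frac{1487}{3776} + \frac{346741248}{189731} = \frac{1309012822451}{716424256}$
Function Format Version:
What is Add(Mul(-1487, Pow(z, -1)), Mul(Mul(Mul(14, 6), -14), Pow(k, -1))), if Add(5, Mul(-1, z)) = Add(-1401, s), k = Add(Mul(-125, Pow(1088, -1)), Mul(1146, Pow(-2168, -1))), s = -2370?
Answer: Rational(1309012822451, 716424256) ≈ 1827.1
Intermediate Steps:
k = Rational(-189731, 294848) (k = Add(Mul(-125, Rational(1, 1088)), Mul(1146, Rational(-1, 2168))) = Add(Rational(-125, 1088), Rational(-573, 1084)) = Rational(-189731, 294848) ≈ -0.64349)
z = 3776 (z = Add(5, Mul(-1, Add(-1401, -2370))) = Add(5, Mul(-1, -3771)) = Add(5, 3771) = 3776)
Add(Mul(-1487, Pow(z, -1)), Mul(Mul(Mul(14, 6), -14), Pow(k, -1))) = Add(Mul(-1487, Pow(3776, -1)), Mul(Mul(Mul(14, 6), -14), Pow(Rational(-189731, 294848), -1))) = Add(Mul(-1487, Rational(1, 3776)), Mul(Mul(84, -14), Rational(-294848, 189731))) = Add(Rational(-1487, 3776), Mul(-1176, Rational(-294848, 189731))) = Add(Rational(-1487, 3776), Rational(346741248, 189731)) = Rational(1309012822451, 716424256)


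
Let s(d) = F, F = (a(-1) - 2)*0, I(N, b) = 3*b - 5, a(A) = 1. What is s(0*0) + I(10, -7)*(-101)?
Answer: 2626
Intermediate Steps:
I(N, b) = -5 + 3*b
F = 0 (F = (1 - 2)*0 = -1*0 = 0)
s(d) = 0
s(0*0) + I(10, -7)*(-101) = 0 + (-5 + 3*(-7))*(-101) = 0 + (-5 - 21)*(-101) = 0 - 26*(-101) = 0 + 2626 = 2626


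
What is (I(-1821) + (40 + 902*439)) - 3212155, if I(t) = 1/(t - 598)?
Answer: -6812235404/2419 ≈ -2.8161e+6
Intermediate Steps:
I(t) = 1/(-598 + t)
(I(-1821) + (40 + 902*439)) - 3212155 = (1/(-598 - 1821) + (40 + 902*439)) - 3212155 = (1/(-2419) + (40 + 395978)) - 3212155 = (-1/2419 + 396018) - 3212155 = 957967541/2419 - 3212155 = -6812235404/2419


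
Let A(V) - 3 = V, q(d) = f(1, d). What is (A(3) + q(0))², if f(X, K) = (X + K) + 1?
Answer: 64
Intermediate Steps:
f(X, K) = 1 + K + X (f(X, K) = (K + X) + 1 = 1 + K + X)
q(d) = 2 + d (q(d) = 1 + d + 1 = 2 + d)
A(V) = 3 + V
(A(3) + q(0))² = ((3 + 3) + (2 + 0))² = (6 + 2)² = 8² = 64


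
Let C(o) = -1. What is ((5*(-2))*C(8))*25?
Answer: 250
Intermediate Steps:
((5*(-2))*C(8))*25 = ((5*(-2))*(-1))*25 = -10*(-1)*25 = 10*25 = 250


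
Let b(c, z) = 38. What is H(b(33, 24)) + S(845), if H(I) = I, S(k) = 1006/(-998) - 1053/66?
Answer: 230949/10978 ≈ 21.037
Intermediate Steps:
S(k) = -186215/10978 (S(k) = 1006*(-1/998) - 1053*1/66 = -503/499 - 351/22 = -186215/10978)
H(b(33, 24)) + S(845) = 38 - 186215/10978 = 230949/10978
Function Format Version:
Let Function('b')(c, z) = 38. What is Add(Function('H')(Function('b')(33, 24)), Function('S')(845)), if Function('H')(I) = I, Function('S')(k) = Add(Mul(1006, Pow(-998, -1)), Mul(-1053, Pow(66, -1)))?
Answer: Rational(230949, 10978) ≈ 21.037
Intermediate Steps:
Function('S')(k) = Rational(-186215, 10978) (Function('S')(k) = Add(Mul(1006, Rational(-1, 998)), Mul(-1053, Rational(1, 66))) = Add(Rational(-503, 499), Rational(-351, 22)) = Rational(-186215, 10978))
Add(Function('H')(Function('b')(33, 24)), Function('S')(845)) = Add(38, Rational(-186215, 10978)) = Rational(230949, 10978)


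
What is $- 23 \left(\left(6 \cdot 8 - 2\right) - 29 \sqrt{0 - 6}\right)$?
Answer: $-1058 + 667 i \sqrt{6} \approx -1058.0 + 1633.8 i$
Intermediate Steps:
$- 23 \left(\left(6 \cdot 8 - 2\right) - 29 \sqrt{0 - 6}\right) = - 23 \left(\left(48 + \left(-5 + 3\right)\right) - 29 \sqrt{-6}\right) = - 23 \left(\left(48 - 2\right) - 29 i \sqrt{6}\right) = - 23 \left(46 - 29 i \sqrt{6}\right) = -1058 + 667 i \sqrt{6}$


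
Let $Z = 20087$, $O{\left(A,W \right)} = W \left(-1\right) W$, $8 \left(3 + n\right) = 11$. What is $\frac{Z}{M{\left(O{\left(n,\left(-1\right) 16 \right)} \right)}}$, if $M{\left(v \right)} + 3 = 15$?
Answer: $\frac{20087}{12} \approx 1673.9$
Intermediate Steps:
$n = - \frac{13}{8}$ ($n = -3 + \frac{1}{8} \cdot 11 = -3 + \frac{11}{8} = - \frac{13}{8} \approx -1.625$)
$O{\left(A,W \right)} = - W^{2}$ ($O{\left(A,W \right)} = - W W = - W^{2}$)
$M{\left(v \right)} = 12$ ($M{\left(v \right)} = -3 + 15 = 12$)
$\frac{Z}{M{\left(O{\left(n,\left(-1\right) 16 \right)} \right)}} = \frac{20087}{12}$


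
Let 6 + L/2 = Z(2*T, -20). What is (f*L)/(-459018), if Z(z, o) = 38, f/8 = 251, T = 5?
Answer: -64256/229509 ≈ -0.27997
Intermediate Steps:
f = 2008 (f = 8*251 = 2008)
L = 64 (L = -12 + 2*38 = -12 + 76 = 64)
(f*L)/(-459018) = (2008*64)/(-459018) = 128512*(-1/459018) = -64256/229509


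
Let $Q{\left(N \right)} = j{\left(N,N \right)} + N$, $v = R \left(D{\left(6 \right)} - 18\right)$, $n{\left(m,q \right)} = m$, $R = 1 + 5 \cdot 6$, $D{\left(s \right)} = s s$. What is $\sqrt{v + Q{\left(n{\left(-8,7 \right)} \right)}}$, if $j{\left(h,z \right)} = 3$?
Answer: $\sqrt{553} \approx 23.516$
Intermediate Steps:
$D{\left(s \right)} = s^{2}$
$R = 31$ ($R = 1 + 30 = 31$)
$v = 558$ ($v = 31 \left(6^{2} - 18\right) = 31 \left(36 - 18\right) = 31 \cdot 18 = 558$)
$Q{\left(N \right)} = 3 + N$
$\sqrt{v + Q{\left(n{\left(-8,7 \right)} \right)}} = \sqrt{558 + \left(3 - 8\right)} = \sqrt{558 - 5} = \sqrt{553}$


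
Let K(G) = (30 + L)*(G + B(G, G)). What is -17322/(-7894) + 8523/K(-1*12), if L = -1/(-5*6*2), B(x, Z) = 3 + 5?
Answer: -489005754/7108547 ≈ -68.791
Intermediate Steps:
B(x, Z) = 8
L = 1/60 (L = -1/((-30*2)) = -1/(-60) = -1*(-1/60) = 1/60 ≈ 0.016667)
K(G) = 3602/15 + 1801*G/60 (K(G) = (30 + 1/60)*(G + 8) = 1801*(8 + G)/60 = 3602/15 + 1801*G/60)
-17322/(-7894) + 8523/K(-1*12) = -17322/(-7894) + 8523/(3602/15 + 1801*(-1*12)/60) = -17322*(-1/7894) + 8523/(3602/15 + (1801/60)*(-12)) = 8661/3947 + 8523/(3602/15 - 1801/5) = 8661/3947 + 8523/(-1801/15) = 8661/3947 + 8523*(-15/1801) = 8661/3947 - 127845/1801 = -489005754/7108547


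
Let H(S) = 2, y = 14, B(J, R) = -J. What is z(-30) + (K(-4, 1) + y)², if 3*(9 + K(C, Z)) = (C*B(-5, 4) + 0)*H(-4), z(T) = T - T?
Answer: 625/9 ≈ 69.444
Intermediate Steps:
z(T) = 0
K(C, Z) = -9 + 10*C/3 (K(C, Z) = -9 + ((C*(-1*(-5)) + 0)*2)/3 = -9 + ((C*5 + 0)*2)/3 = -9 + ((5*C + 0)*2)/3 = -9 + ((5*C)*2)/3 = -9 + (10*C)/3 = -9 + 10*C/3)
z(-30) + (K(-4, 1) + y)² = 0 + ((-9 + (10/3)*(-4)) + 14)² = 0 + ((-9 - 40/3) + 14)² = 0 + (-67/3 + 14)² = 0 + (-25/3)² = 0 + 625/9 = 625/9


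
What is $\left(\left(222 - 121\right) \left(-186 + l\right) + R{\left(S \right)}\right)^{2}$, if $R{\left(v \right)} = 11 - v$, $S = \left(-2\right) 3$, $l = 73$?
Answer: $129868816$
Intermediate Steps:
$S = -6$
$\left(\left(222 - 121\right) \left(-186 + l\right) + R{\left(S \right)}\right)^{2} = \left(\left(222 - 121\right) \left(-186 + 73\right) + \left(11 - -6\right)\right)^{2} = \left(101 \left(-113\right) + \left(11 + 6\right)\right)^{2} = \left(-11413 + 17\right)^{2} = \left(-11396\right)^{2} = 129868816$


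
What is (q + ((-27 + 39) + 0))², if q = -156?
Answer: 20736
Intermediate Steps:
(q + ((-27 + 39) + 0))² = (-156 + ((-27 + 39) + 0))² = (-156 + (12 + 0))² = (-156 + 12)² = (-144)² = 20736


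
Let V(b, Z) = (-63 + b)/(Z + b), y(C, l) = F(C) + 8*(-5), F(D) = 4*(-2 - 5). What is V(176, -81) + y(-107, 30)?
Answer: -6347/95 ≈ -66.811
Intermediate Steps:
F(D) = -28 (F(D) = 4*(-7) = -28)
y(C, l) = -68 (y(C, l) = -28 + 8*(-5) = -28 - 40 = -68)
V(b, Z) = (-63 + b)/(Z + b)
V(176, -81) + y(-107, 30) = (-63 + 176)/(-81 + 176) - 68 = 113/95 - 68 = -6347/95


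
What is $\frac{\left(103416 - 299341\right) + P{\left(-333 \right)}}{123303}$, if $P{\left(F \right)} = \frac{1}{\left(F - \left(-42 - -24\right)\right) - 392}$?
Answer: $- \frac{46172992}{29058407} \approx -1.589$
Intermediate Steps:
$P{\left(F \right)} = \frac{1}{-374 + F}$ ($P{\left(F \right)} = \frac{1}{\left(F - \left(-42 + 24\right)\right) - 392} = \frac{1}{\left(F - -18\right) - 392} = \frac{1}{\left(F + 18\right) - 392} = \frac{1}{\left(18 + F\right) - 392} = \frac{1}{-374 + F}$)
$\frac{\left(103416 - 299341\right) + P{\left(-333 \right)}}{123303} = \frac{\left(103416 - 299341\right) + \frac{1}{-374 - 333}}{123303} = \left(-195925 + \frac{1}{-707}\right) \frac{1}{123303} = \left(-195925 - \frac{1}{707}\right) \frac{1}{123303} = \left(- \frac{138518976}{707}\right) \frac{1}{123303} = - \frac{46172992}{29058407}$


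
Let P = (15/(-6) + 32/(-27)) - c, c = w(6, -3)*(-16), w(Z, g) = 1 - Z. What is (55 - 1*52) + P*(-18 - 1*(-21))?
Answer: -4465/18 ≈ -248.06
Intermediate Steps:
c = 80 (c = (1 - 1*6)*(-16) = (1 - 6)*(-16) = -5*(-16) = 80)
P = -4519/54 (P = (15/(-6) + 32/(-27)) - 1*80 = (15*(-⅙) + 32*(-1/27)) - 80 = (-5/2 - 32/27) - 80 = -199/54 - 80 = -4519/54 ≈ -83.685)
(55 - 1*52) + P*(-18 - 1*(-21)) = (55 - 1*52) - 4519*(-18 - 1*(-21))/54 = (55 - 52) - 4519*(-18 + 21)/54 = 3 - 4519/54*3 = 3 - 4519/18 = -4465/18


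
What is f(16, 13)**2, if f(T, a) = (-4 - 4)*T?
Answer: 16384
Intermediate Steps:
f(T, a) = -8*T
f(16, 13)**2 = (-8*16)**2 = (-128)**2 = 16384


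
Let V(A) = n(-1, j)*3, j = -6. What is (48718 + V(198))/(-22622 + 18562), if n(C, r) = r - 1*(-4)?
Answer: -12178/1015 ≈ -11.998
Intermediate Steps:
n(C, r) = 4 + r (n(C, r) = r + 4 = 4 + r)
V(A) = -6 (V(A) = (4 - 6)*3 = -2*3 = -6)
(48718 + V(198))/(-22622 + 18562) = (48718 - 6)/(-22622 + 18562) = 48712/(-4060) = 48712*(-1/4060) = -12178/1015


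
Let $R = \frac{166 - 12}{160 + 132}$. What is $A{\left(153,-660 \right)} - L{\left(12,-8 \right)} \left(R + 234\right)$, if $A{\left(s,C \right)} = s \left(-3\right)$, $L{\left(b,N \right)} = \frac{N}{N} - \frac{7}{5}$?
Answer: $- \frac{133294}{365} \approx -365.19$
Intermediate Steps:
$L{\left(b,N \right)} = - \frac{2}{5}$ ($L{\left(b,N \right)} = 1 - \frac{7}{5} = - \frac{2}{5}$)
$A{\left(s,C \right)} = - 3 s$
$R = \frac{77}{146}$ ($R = \frac{154}{292} = 154 \cdot \frac{1}{292} = \frac{77}{146} \approx 0.5274$)
$A{\left(153,-660 \right)} - L{\left(12,-8 \right)} \left(R + 234\right) = \left(-3\right) 153 - - \frac{2 \left(\frac{77}{146} + 234\right)}{5} = -459 - \left(- \frac{2}{5}\right) \frac{34241}{146} = -459 - - \frac{34241}{365} = -459 + \frac{34241}{365} = - \frac{133294}{365}$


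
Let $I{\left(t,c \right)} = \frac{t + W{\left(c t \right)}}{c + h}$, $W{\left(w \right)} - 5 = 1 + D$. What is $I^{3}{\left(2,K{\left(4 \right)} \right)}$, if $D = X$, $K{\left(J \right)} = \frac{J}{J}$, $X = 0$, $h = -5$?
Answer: $-8$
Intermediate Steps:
$K{\left(J \right)} = 1$
$D = 0$
$W{\left(w \right)} = 6$ ($W{\left(w \right)} = 5 + \left(1 + 0\right) = 5 + 1 = 6$)
$I{\left(t,c \right)} = \frac{6 + t}{-5 + c}$ ($I{\left(t,c \right)} = \frac{t + 6}{c - 5} = \frac{6 + t}{-5 + c}$)
$I^{3}{\left(2,K{\left(4 \right)} \right)} = \left(\frac{6 + 2}{-5 + 1}\right)^{3} = \left(\frac{1}{-4} \cdot 8\right)^{3} = \left(\left(- \frac{1}{4}\right) 8\right)^{3} = \left(-2\right)^{3} = -8$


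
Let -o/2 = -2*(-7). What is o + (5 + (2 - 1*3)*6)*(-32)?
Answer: 4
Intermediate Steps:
o = -28 (o = -(-4)*(-7) = -2*14 = -28)
o + (5 + (2 - 1*3)*6)*(-32) = -28 + (5 + (2 - 1*3)*6)*(-32) = -28 + (5 + (2 - 3)*6)*(-32) = -28 + (5 - 1*6)*(-32) = -28 + (5 - 6)*(-32) = -28 - 1*(-32) = -28 + 32 = 4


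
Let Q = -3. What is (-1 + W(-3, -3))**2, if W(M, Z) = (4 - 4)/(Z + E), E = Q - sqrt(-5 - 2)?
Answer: 1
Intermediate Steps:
E = -3 - I*sqrt(7) (E = -3 - sqrt(-5 - 2) = -3 - sqrt(-7) = -3 - I*sqrt(7) ≈ -3.0 - 2.6458*I)
W(M, Z) = 0 (W(M, Z) = (4 - 4)/(Z + (-3 - I*sqrt(7))) = 0/(-3 + Z - I*sqrt(7)) = 0)
(-1 + W(-3, -3))**2 = (-1 + 0)**2 = (-1)**2 = 1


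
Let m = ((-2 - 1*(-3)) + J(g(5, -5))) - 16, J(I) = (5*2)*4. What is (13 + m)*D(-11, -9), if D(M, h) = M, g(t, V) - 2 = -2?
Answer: -418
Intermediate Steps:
g(t, V) = 0 (g(t, V) = 2 - 2 = 0)
J(I) = 40 (J(I) = 10*4 = 40)
m = 25 (m = ((-2 - 1*(-3)) + 40) - 16 = ((-2 + 3) + 40) - 16 = (1 + 40) - 16 = 41 - 16 = 25)
(13 + m)*D(-11, -9) = (13 + 25)*(-11) = 38*(-11) = -418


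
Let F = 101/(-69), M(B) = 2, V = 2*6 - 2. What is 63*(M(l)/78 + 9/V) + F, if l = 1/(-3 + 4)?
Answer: 509959/8970 ≈ 56.852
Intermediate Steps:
l = 1 (l = 1/1 = 1)
V = 10 (V = 12 - 2 = 10)
F = -101/69 (F = 101*(-1/69) = -101/69 ≈ -1.4638)
63*(M(l)/78 + 9/V) + F = 63*(2/78 + 9/10) - 101/69 = 63*(2*(1/78) + 9*(⅒)) - 101/69 = 63*(1/39 + 9/10) - 101/69 = 63*(361/390) - 101/69 = 7581/130 - 101/69 = 509959/8970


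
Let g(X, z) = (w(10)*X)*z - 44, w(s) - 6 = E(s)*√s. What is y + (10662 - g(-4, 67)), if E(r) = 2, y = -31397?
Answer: -19083 + 536*√10 ≈ -17388.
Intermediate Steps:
w(s) = 6 + 2*√s
g(X, z) = -44 + X*z*(6 + 2*√10) (g(X, z) = ((6 + 2*√10)*X)*z - 44 = (X*(6 + 2*√10))*z - 44 = X*z*(6 + 2*√10) - 44 = -44 + X*z*(6 + 2*√10))
y + (10662 - g(-4, 67)) = -31397 + (10662 - (-44 + 2*(-4)*67*(3 + √10))) = -31397 + (10662 - (-44 + (-1608 - 536*√10))) = -31397 + (10662 - (-1652 - 536*√10)) = -31397 + (10662 + (1652 + 536*√10)) = -31397 + (12314 + 536*√10) = -19083 + 536*√10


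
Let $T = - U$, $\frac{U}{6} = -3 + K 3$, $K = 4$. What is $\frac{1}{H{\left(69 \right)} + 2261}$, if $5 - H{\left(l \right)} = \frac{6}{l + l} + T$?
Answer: $\frac{23}{53359} \approx 0.00043104$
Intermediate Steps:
$U = 54$ ($U = 6 \left(-3 + 4 \cdot 3\right) = 6 \left(-3 + 12\right) = 6 \cdot 9 = 54$)
$T = -54$ ($T = \left(-1\right) 54 = -54$)
$H{\left(l \right)} = 59 - \frac{3}{l}$ ($H{\left(l \right)} = 5 - \left(\frac{6}{l + l} - 54\right) = 5 - \left(\frac{6}{2 l} - 54\right) = 5 - \left(6 \frac{1}{2 l} - 54\right) = 5 - \left(\frac{3}{l} - 54\right) = 5 - \left(-54 + \frac{3}{l}\right) = 5 + \left(54 - \frac{3}{l}\right) = 59 - \frac{3}{l}$)
$\frac{1}{H{\left(69 \right)} + 2261} = \frac{1}{\left(59 - \frac{3}{69}\right) + 2261} = \frac{1}{\left(59 - \frac{1}{23}\right) + 2261} = \frac{1}{\frac{1356}{23} + 2261} = \frac{1}{\frac{53359}{23}} = \frac{23}{53359}$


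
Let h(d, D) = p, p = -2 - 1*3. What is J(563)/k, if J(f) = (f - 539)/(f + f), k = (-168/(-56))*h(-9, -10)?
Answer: -4/2815 ≈ -0.0014210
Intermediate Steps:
p = -5 (p = -2 - 3 = -5)
h(d, D) = -5
k = -15 (k = -168/(-56)*(-5) = -168*(-1)/56*(-5) = -8*(-3/8)*(-5) = 3*(-5) = -15)
J(f) = (-539 + f)/(2*f) (J(f) = (-539 + f)/((2*f)) = (-539 + f)*(1/(2*f)) = (-539 + f)/(2*f))
J(563)/k = ((½)*(-539 + 563)/563)/(-15) = ((½)*(1/563)*24)*(-1/15) = (12/563)*(-1/15) = -4/2815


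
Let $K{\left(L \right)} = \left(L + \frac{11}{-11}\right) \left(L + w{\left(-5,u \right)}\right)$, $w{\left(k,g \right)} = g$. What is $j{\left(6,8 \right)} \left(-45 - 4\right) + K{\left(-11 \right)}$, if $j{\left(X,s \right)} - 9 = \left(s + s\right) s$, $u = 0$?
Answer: $-6581$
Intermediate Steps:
$j{\left(X,s \right)} = 9 + 2 s^{2}$ ($j{\left(X,s \right)} = 9 + \left(s + s\right) s = 9 + 2 s s = 9 + 2 s^{2}$)
$K{\left(L \right)} = L \left(-1 + L\right)$ ($K{\left(L \right)} = \left(L + \frac{11}{-11}\right) \left(L + 0\right) = \left(L + 11 \left(- \frac{1}{11}\right)\right) L = \left(L - 1\right) L = \left(-1 + L\right) L = L \left(-1 + L\right)$)
$j{\left(6,8 \right)} \left(-45 - 4\right) + K{\left(-11 \right)} = \left(9 + 2 \cdot 8^{2}\right) \left(-45 - 4\right) - 11 \left(-1 - 11\right) = \left(9 + 2 \cdot 64\right) \left(-45 - 4\right) - -132 = \left(9 + 128\right) \left(-49\right) + 132 = 137 \left(-49\right) + 132 = -6713 + 132 = -6581$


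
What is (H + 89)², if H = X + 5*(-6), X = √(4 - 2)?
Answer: (59 + √2)² ≈ 3649.9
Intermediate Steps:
X = √2 ≈ 1.4142
H = -30 + √2 (H = √2 + 5*(-6) = √2 - 30 = -30 + √2 ≈ -28.586)
(H + 89)² = ((-30 + √2) + 89)² = (59 + √2)²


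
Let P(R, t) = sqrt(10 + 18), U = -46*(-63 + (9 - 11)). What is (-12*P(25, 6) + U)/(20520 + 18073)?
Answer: 2990/38593 - 24*sqrt(7)/38593 ≈ 0.075830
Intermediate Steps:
U = 2990 (U = -46*(-63 - 2) = -46*(-65) = 2990)
P(R, t) = 2*sqrt(7) (P(R, t) = sqrt(28) = 2*sqrt(7))
(-12*P(25, 6) + U)/(20520 + 18073) = (-24*sqrt(7) + 2990)/(20520 + 18073) = (-24*sqrt(7) + 2990)/38593 = (2990 - 24*sqrt(7))*(1/38593) = 2990/38593 - 24*sqrt(7)/38593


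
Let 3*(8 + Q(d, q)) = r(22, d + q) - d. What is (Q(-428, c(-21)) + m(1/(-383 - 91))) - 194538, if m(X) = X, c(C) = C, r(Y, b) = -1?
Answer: -92147339/474 ≈ -1.9440e+5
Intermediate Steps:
Q(d, q) = -25/3 - d/3 (Q(d, q) = -8 + (-1 - d)/3 = -8 + (-1/3 - d/3) = -25/3 - d/3)
(Q(-428, c(-21)) + m(1/(-383 - 91))) - 194538 = ((-25/3 - 1/3*(-428)) + 1/(-383 - 91)) - 194538 = ((-25/3 + 428/3) + 1/(-474)) - 194538 = (403/3 - 1/474) - 194538 = 63673/474 - 194538 = -92147339/474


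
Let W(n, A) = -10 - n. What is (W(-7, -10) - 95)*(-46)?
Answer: 4508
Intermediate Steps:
(W(-7, -10) - 95)*(-46) = ((-10 - 1*(-7)) - 95)*(-46) = ((-10 + 7) - 95)*(-46) = (-3 - 95)*(-46) = -98*(-46) = 4508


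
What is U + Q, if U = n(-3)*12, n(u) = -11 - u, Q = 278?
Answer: 182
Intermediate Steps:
U = -96 (U = (-11 - 1*(-3))*12 = (-11 + 3)*12 = -8*12 = -96)
U + Q = -96 + 278 = 182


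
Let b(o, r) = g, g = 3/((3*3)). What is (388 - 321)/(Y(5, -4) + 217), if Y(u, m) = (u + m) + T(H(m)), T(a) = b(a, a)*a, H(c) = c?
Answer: 201/650 ≈ 0.30923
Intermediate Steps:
g = ⅓ (g = 3/9 = 3*(⅑) = ⅓ ≈ 0.33333)
b(o, r) = ⅓
T(a) = a/3
Y(u, m) = u + 4*m/3 (Y(u, m) = (u + m) + m/3 = (m + u) + m/3 = u + 4*m/3)
(388 - 321)/(Y(5, -4) + 217) = (388 - 321)/((5 + (4/3)*(-4)) + 217) = 67/((5 - 16/3) + 217) = 67/(-⅓ + 217) = 67/(650/3) = (3/650)*67 = 201/650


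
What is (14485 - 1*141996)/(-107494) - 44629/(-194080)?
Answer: 14772342303/10431217760 ≈ 1.4162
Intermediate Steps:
(14485 - 1*141996)/(-107494) - 44629/(-194080) = (14485 - 141996)*(-1/107494) - 44629*(-1/194080) = -127511*(-1/107494) + 44629/194080 = 127511/107494 + 44629/194080 = 14772342303/10431217760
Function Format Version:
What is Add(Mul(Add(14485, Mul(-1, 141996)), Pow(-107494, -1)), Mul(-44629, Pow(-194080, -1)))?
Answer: Rational(14772342303, 10431217760) ≈ 1.4162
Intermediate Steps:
Add(Mul(Add(14485, Mul(-1, 141996)), Pow(-107494, -1)), Mul(-44629, Pow(-194080, -1))) = Add(Mul(Add(14485, -141996), Rational(-1, 107494)), Mul(-44629, Rational(-1, 194080))) = Add(Mul(-127511, Rational(-1, 107494)), Rational(44629, 194080)) = Add(Rational(127511, 107494), Rational(44629, 194080)) = Rational(14772342303, 10431217760)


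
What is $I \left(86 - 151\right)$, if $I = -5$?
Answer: $325$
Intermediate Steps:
$I \left(86 - 151\right) = - 5 \left(86 - 151\right) = \left(-5\right) \left(-65\right) = 325$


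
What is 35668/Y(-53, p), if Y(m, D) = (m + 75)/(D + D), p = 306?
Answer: 10914408/11 ≈ 9.9222e+5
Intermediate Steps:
Y(m, D) = (75 + m)/(2*D) (Y(m, D) = (75 + m)/((2*D)) = (75 + m)*(1/(2*D)) = (75 + m)/(2*D))
35668/Y(-53, p) = 35668/(((½)*(75 - 53)/306)) = 35668/(((½)*(1/306)*22)) = 35668/(11/306) = 35668*(306/11) = 10914408/11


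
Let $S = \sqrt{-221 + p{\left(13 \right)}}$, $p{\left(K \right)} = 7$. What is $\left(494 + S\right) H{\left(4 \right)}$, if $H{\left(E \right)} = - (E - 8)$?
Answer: $1976 + 4 i \sqrt{214} \approx 1976.0 + 58.515 i$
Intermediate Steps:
$H{\left(E \right)} = 8 - E$ ($H{\left(E \right)} = - (-8 + E) = 8 - E$)
$S = i \sqrt{214}$ ($S = \sqrt{-221 + 7} = \sqrt{-214} = i \sqrt{214} \approx 14.629 i$)
$\left(494 + S\right) H{\left(4 \right)} = \left(494 + i \sqrt{214}\right) \left(8 - 4\right) = \left(494 + i \sqrt{214}\right) 4 = 1976 + 4 i \sqrt{214}$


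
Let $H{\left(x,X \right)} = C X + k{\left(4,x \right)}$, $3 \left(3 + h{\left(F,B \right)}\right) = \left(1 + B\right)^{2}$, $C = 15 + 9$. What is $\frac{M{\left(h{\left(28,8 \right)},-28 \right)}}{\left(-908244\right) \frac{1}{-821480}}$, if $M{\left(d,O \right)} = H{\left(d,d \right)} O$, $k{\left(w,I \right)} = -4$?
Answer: $- \frac{3289205920}{227061} \approx -14486.0$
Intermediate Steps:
$C = 24$
$h{\left(F,B \right)} = -3 + \frac{\left(1 + B\right)^{2}}{3}$
$H{\left(x,X \right)} = -4 + 24 X$ ($H{\left(x,X \right)} = 24 X - 4 = -4 + 24 X$)
$M{\left(d,O \right)} = O \left(-4 + 24 d\right)$ ($M{\left(d,O \right)} = \left(-4 + 24 d\right) O = O \left(-4 + 24 d\right)$)
$\frac{M{\left(h{\left(28,8 \right)},-28 \right)}}{\left(-908244\right) \frac{1}{-821480}} = \frac{4 \left(-28\right) \left(-1 + 6 \left(-3 + \frac{\left(1 + 8\right)^{2}}{3}\right)\right)}{\left(-908244\right) \frac{1}{-821480}} = \frac{4 \left(-28\right) \left(-1 + 6 \left(-3 + \frac{9^{2}}{3}\right)\right)}{\left(-908244\right) \left(- \frac{1}{821480}\right)} = \frac{4 \left(-28\right) \left(-1 + 6 \left(-3 + \frac{1}{3} \cdot 81\right)\right)}{\frac{227061}{205370}} = 4 \left(-28\right) \left(-1 + 6 \left(-3 + 27\right)\right) \frac{205370}{227061} = 4 \left(-28\right) \left(-1 + 6 \cdot 24\right) \frac{205370}{227061} = 4 \left(-28\right) \left(-1 + 144\right) \frac{205370}{227061} = 4 \left(-28\right) 143 \cdot \frac{205370}{227061} = \left(-16016\right) \frac{205370}{227061} = - \frac{3289205920}{227061}$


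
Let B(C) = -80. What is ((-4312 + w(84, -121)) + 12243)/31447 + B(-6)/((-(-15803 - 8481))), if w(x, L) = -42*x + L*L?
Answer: 8845168/14685749 ≈ 0.60230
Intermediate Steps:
w(x, L) = L**2 - 42*x (w(x, L) = -42*x + L**2 = L**2 - 42*x)
((-4312 + w(84, -121)) + 12243)/31447 + B(-6)/((-(-15803 - 8481))) = ((-4312 + ((-121)**2 - 42*84)) + 12243)/31447 - 80*(-1/(-15803 - 8481)) = ((-4312 + (14641 - 3528)) + 12243)*(1/31447) - 80/((-1*(-24284))) = ((-4312 + 11113) + 12243)*(1/31447) - 80/24284 = (6801 + 12243)*(1/31447) - 80*1/24284 = 19044*(1/31447) - 20/6071 = 19044/31447 - 20/6071 = 8845168/14685749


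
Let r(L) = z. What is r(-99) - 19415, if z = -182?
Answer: -19597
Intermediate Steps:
r(L) = -182
r(-99) - 19415 = -182 - 19415 = -19597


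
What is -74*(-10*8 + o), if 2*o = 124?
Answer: 1332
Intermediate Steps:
o = 62 (o = (½)*124 = 62)
-74*(-10*8 + o) = -74*(-10*8 + 62) = -74*(-80 + 62) = -74*(-18) = 1332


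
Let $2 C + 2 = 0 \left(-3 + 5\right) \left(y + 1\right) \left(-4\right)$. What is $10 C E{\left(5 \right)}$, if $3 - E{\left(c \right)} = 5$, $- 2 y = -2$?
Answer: $20$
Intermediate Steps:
$y = 1$ ($y = \left(- \frac{1}{2}\right) \left(-2\right) = 1$)
$E{\left(c \right)} = -2$ ($E{\left(c \right)} = 3 - 5 = -2$)
$C = -1$ ($C = -1 + \frac{0 \left(-3 + 5\right) \left(1 + 1\right) \left(-4\right)}{2} = -1 + \frac{0 \cdot 2 \cdot 2 \left(-4\right)}{2} = -1 + \frac{0 \cdot 4 \left(-4\right)}{2} = -1 + \frac{0 \left(-4\right)}{2} = -1 + \frac{1}{2} \cdot 0 = -1 + 0 = -1$)
$10 C E{\left(5 \right)} = 10 \left(-1\right) \left(-2\right) = \left(-10\right) \left(-2\right) = 20$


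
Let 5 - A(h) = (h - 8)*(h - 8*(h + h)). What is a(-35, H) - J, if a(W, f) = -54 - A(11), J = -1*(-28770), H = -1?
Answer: -29324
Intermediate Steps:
A(h) = 5 + 15*h*(-8 + h) (A(h) = 5 - (h - 8)*(h - 8*(h + h)) = 5 - (-8 + h)*(h - 16*h) = 5 - (-8 + h)*(-15*h) = 5 - (-15)*h*(-8 + h) = 5 + 15*h*(-8 + h))
J = 28770
a(W, f) = -554 (a(W, f) = -54 - (5 - 120*11 + 15*11²) = -54 - (5 - 1320 + 15*121) = -54 - (5 - 1320 + 1815) = -54 - 1*500 = -54 - 500 = -554)
a(-35, H) - J = -554 - 1*28770 = -554 - 28770 = -29324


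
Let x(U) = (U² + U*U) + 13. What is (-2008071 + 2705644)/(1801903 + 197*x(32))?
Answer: 697573/2207920 ≈ 0.31594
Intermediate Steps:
x(U) = 13 + 2*U² (x(U) = (U² + U²) + 13 = 2*U² + 13 = 13 + 2*U²)
(-2008071 + 2705644)/(1801903 + 197*x(32)) = (-2008071 + 2705644)/(1801903 + 197*(13 + 2*32²)) = 697573/(1801903 + 197*(13 + 2*1024)) = 697573/(1801903 + 197*(13 + 2048)) = 697573/(1801903 + 197*2061) = 697573/(1801903 + 406017) = 697573/2207920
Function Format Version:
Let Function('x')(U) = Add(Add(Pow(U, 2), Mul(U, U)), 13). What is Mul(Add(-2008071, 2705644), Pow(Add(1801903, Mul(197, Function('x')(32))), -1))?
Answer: Rational(697573, 2207920) ≈ 0.31594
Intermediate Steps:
Function('x')(U) = Add(13, Mul(2, Pow(U, 2))) (Function('x')(U) = Add(Add(Pow(U, 2), Pow(U, 2)), 13) = Add(Mul(2, Pow(U, 2)), 13) = Add(13, Mul(2, Pow(U, 2))))
Mul(Add(-2008071, 2705644), Pow(Add(1801903, Mul(197, Function('x')(32))), -1)) = Mul(Add(-2008071, 2705644), Pow(Add(1801903, Mul(197, Add(13, Mul(2, Pow(32, 2))))), -1)) = Mul(697573, Pow(Add(1801903, Mul(197, Add(13, Mul(2, 1024)))), -1)) = Mul(697573, Pow(Add(1801903, Mul(197, Add(13, 2048))), -1)) = Mul(697573, Pow(Add(1801903, Mul(197, 2061)), -1)) = Mul(697573, Pow(Add(1801903, 406017), -1)) = Mul(697573, Pow(2207920, -1)) = Mul(697573, Rational(1, 2207920)) = Rational(697573, 2207920)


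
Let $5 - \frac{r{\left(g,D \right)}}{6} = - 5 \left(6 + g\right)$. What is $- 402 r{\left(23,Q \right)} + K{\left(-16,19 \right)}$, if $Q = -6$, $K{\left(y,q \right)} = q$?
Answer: $-361781$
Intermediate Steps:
$r{\left(g,D \right)} = 210 + 30 g$ ($r{\left(g,D \right)} = 30 - 6 \left(- 5 \left(6 + g\right)\right) = 30 - 6 \left(-30 - 5 g\right) = 30 + \left(180 + 30 g\right) = 210 + 30 g$)
$- 402 r{\left(23,Q \right)} + K{\left(-16,19 \right)} = - 402 \left(210 + 30 \cdot 23\right) + 19 = - 402 \left(210 + 690\right) + 19 = \left(-402\right) 900 + 19 = -361800 + 19 = -361781$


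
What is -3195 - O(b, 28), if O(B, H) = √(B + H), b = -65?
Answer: -3195 - I*√37 ≈ -3195.0 - 6.0828*I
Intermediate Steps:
-3195 - O(b, 28) = -3195 - √(-65 + 28) = -3195 - √(-37) = -3195 - I*√37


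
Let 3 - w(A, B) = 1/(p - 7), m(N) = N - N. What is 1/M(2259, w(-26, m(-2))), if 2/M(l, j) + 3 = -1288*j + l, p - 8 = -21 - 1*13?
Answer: -27176/33 ≈ -823.52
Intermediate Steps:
m(N) = 0
p = -26 (p = 8 + (-21 - 1*13) = 8 + (-21 - 13) = 8 - 34 = -26)
w(A, B) = 100/33 (w(A, B) = 3 - 1/(-26 - 7) = 3 - 1/(-33) = 3 - 1*(-1/33) = 3 + 1/33 = 100/33)
M(l, j) = 2/(-3 + l - 1288*j) (M(l, j) = 2/(-3 + (-1288*j + l)) = 2/(-3 + (l - 1288*j)) = 2/(-3 + l - 1288*j))
1/M(2259, w(-26, m(-2))) = 1/(-2/(3 - 1*2259 + 1288*(100/33))) = 1/(-2/(3 - 2259 + 128800/33)) = 1/(-2/54352/33) = 1/(-2*33/54352) = 1/(-33/27176) = -27176/33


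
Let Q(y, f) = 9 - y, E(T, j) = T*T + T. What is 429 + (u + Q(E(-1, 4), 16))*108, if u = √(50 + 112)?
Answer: 1401 + 972*√2 ≈ 2775.6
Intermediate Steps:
E(T, j) = T + T² (E(T, j) = T² + T = T + T²)
u = 9*√2 (u = √162 = 9*√2 ≈ 12.728)
429 + (u + Q(E(-1, 4), 16))*108 = 429 + (9*√2 + (9 - (-1)*(1 - 1)))*108 = 429 + (9*√2 + (9 - (-1)*0))*108 = 429 + (9*√2 + (9 - 1*0))*108 = 429 + (9*√2 + (9 + 0))*108 = 429 + (9*√2 + 9)*108 = 429 + (9 + 9*√2)*108 = 429 + (972 + 972*√2) = 1401 + 972*√2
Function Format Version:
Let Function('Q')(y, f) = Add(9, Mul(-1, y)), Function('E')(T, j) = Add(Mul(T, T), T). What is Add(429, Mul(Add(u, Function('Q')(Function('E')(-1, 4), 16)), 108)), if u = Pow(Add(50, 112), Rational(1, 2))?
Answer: Add(1401, Mul(972, Pow(2, Rational(1, 2)))) ≈ 2775.6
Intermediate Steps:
Function('E')(T, j) = Add(T, Pow(T, 2)) (Function('E')(T, j) = Add(Pow(T, 2), T) = Add(T, Pow(T, 2)))
u = Mul(9, Pow(2, Rational(1, 2))) (u = Pow(162, Rational(1, 2)) = Mul(9, Pow(2, Rational(1, 2))) ≈ 12.728)
Add(429, Mul(Add(u, Function('Q')(Function('E')(-1, 4), 16)), 108)) = Add(429, Mul(Add(Mul(9, Pow(2, Rational(1, 2))), Add(9, Mul(-1, Mul(-1, Add(1, -1))))), 108)) = Add(429, Mul(Add(Mul(9, Pow(2, Rational(1, 2))), Add(9, Mul(-1, Mul(-1, 0)))), 108)) = Add(429, Mul(Add(Mul(9, Pow(2, Rational(1, 2))), Add(9, Mul(-1, 0))), 108)) = Add(429, Mul(Add(Mul(9, Pow(2, Rational(1, 2))), Add(9, 0)), 108)) = Add(429, Mul(Add(Mul(9, Pow(2, Rational(1, 2))), 9), 108)) = Add(429, Mul(Add(9, Mul(9, Pow(2, Rational(1, 2)))), 108)) = Add(429, Add(972, Mul(972, Pow(2, Rational(1, 2))))) = Add(1401, Mul(972, Pow(2, Rational(1, 2))))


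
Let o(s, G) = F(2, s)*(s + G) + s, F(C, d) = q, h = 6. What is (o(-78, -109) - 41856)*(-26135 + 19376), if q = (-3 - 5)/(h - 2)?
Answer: 280904040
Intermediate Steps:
q = -2 (q = (-3 - 5)/(6 - 2) = -8/4 = -8*¼ = -2)
F(C, d) = -2
o(s, G) = -s - 2*G (o(s, G) = -2*(s + G) + s = -2*(G + s) + s = (-2*G - 2*s) + s = -s - 2*G)
(o(-78, -109) - 41856)*(-26135 + 19376) = ((-1*(-78) - 2*(-109)) - 41856)*(-26135 + 19376) = ((78 + 218) - 41856)*(-6759) = (296 - 41856)*(-6759) = -41560*(-6759) = 280904040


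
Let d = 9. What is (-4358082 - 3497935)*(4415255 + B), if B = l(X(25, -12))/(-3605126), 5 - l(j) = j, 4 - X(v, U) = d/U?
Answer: -500194192357645868823/14420504 ≈ -3.4686e+13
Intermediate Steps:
X(v, U) = 4 - 9/U
l(j) = 5 - j
B = -1/14420504 (B = (5 - (4 - 9/(-12)))/(-3605126) = (5 - (4 - 9*(-1/12)))*(-1/3605126) = (5 - (4 + 3/4))*(-1/3605126) = (5 - 1*19/4)*(-1/3605126) = (5 - 19/4)*(-1/3605126) = (1/4)*(-1/3605126) = -1/14420504 ≈ -6.9346e-8)
(-4358082 - 3497935)*(4415255 + B) = (-4358082 - 3497935)*(4415255 - 1/14420504) = -7856017*63670202388519/14420504 = -500194192357645868823/14420504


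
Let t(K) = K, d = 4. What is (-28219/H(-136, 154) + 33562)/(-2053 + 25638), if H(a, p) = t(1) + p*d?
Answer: 4135907/2910389 ≈ 1.4211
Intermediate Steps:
H(a, p) = 1 + 4*p (H(a, p) = 1 + p*4 = 1 + 4*p)
(-28219/H(-136, 154) + 33562)/(-2053 + 25638) = (-28219/(1 + 4*154) + 33562)/(-2053 + 25638) = (-28219/(1 + 616) + 33562)/23585 = (-28219/617 + 33562)*(1/23585) = (20679535/617)*(1/23585) = 4135907/2910389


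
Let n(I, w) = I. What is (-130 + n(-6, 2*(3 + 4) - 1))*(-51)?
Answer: 6936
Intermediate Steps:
(-130 + n(-6, 2*(3 + 4) - 1))*(-51) = (-130 - 6)*(-51) = -136*(-51) = 6936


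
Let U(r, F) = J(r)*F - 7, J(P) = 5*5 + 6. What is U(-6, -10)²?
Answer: 100489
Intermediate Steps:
J(P) = 31 (J(P) = 25 + 6 = 31)
U(r, F) = -7 + 31*F (U(r, F) = 31*F - 7 = -7 + 31*F)
U(-6, -10)² = (-7 + 31*(-10))² = (-7 - 310)² = (-317)² = 100489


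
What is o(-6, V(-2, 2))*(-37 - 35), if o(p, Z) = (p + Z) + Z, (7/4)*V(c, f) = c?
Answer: 4176/7 ≈ 596.57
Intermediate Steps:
V(c, f) = 4*c/7
o(p, Z) = p + 2*Z (o(p, Z) = (Z + p) + Z = p + 2*Z)
o(-6, V(-2, 2))*(-37 - 35) = (-6 + 2*((4/7)*(-2)))*(-37 - 35) = (-6 + 2*(-8/7))*(-72) = (-6 - 16/7)*(-72) = -58/7*(-72) = 4176/7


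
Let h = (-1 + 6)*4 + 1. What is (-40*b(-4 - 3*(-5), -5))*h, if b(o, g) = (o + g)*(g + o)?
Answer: -30240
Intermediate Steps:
b(o, g) = (g + o)**2 (b(o, g) = (g + o)*(g + o) = (g + o)**2)
h = 21 (h = 5*4 + 1 = 20 + 1 = 21)
(-40*b(-4 - 3*(-5), -5))*h = -40*(-5 + (-4 - 3*(-5)))**2*21 = -40*(-5 + (-4 + 15))**2*21 = -40*(-5 + 11)**2*21 = -40*6**2*21 = -40*36*21 = -1440*21 = -30240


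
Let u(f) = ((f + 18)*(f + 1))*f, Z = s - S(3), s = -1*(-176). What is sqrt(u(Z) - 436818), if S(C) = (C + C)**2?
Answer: sqrt(2682102) ≈ 1637.7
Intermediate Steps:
s = 176
S(C) = 4*C**2 (S(C) = (2*C)**2 = 4*C**2)
Z = 140 (Z = 176 - 4*3**2 = 176 - 4*9 = 176 - 1*36 = 176 - 36 = 140)
u(f) = f*(1 + f)*(18 + f) (u(f) = ((18 + f)*(1 + f))*f = ((1 + f)*(18 + f))*f = f*(1 + f)*(18 + f))
sqrt(u(Z) - 436818) = sqrt(140*(18 + 140**2 + 19*140) - 436818) = sqrt(140*(18 + 19600 + 2660) - 436818) = sqrt(140*22278 - 436818) = sqrt(3118920 - 436818) = sqrt(2682102)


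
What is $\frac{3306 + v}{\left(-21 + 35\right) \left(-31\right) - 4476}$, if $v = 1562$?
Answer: $- \frac{2434}{2455} \approx -0.99145$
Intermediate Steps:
$\frac{3306 + v}{\left(-21 + 35\right) \left(-31\right) - 4476} = \frac{3306 + 1562}{\left(-21 + 35\right) \left(-31\right) - 4476} = \frac{4868}{14 \left(-31\right) - 4476} = \frac{4868}{-434 - 4476} = \frac{4868}{-4910} = 4868 \left(- \frac{1}{4910}\right) = - \frac{2434}{2455}$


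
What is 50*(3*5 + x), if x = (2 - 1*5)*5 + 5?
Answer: 250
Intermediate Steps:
x = -10 (x = (2 - 5)*5 + 5 = -3*5 + 5 = -15 + 5 = -10)
50*(3*5 + x) = 50*(3*5 - 10) = 50*(15 - 10) = 50*5 = 250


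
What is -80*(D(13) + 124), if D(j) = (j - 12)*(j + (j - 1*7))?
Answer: -11440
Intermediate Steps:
D(j) = (-12 + j)*(-7 + 2*j) (D(j) = (-12 + j)*(j + (j - 7)) = (-12 + j)*(j + (-7 + j)) = (-12 + j)*(-7 + 2*j))
-80*(D(13) + 124) = -80*((84 - 31*13 + 2*13²) + 124) = -80*((84 - 403 + 2*169) + 124) = -80*((84 - 403 + 338) + 124) = -80*(19 + 124) = -80*143 = -11440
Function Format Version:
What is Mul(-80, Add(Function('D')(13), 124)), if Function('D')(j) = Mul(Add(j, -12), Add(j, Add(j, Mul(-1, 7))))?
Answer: -11440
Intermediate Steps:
Function('D')(j) = Mul(Add(-12, j), Add(-7, Mul(2, j))) (Function('D')(j) = Mul(Add(-12, j), Add(j, Add(j, -7))) = Mul(Add(-12, j), Add(j, Add(-7, j))) = Mul(Add(-12, j), Add(-7, Mul(2, j))))
Mul(-80, Add(Function('D')(13), 124)) = Mul(-80, Add(Add(84, Mul(-31, 13), Mul(2, Pow(13, 2))), 124)) = Mul(-80, Add(Add(84, -403, Mul(2, 169)), 124)) = Mul(-80, Add(Add(84, -403, 338), 124)) = Mul(-80, Add(19, 124)) = Mul(-80, 143) = -11440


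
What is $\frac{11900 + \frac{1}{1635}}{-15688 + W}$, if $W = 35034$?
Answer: $\frac{19456501}{31630710} \approx 0.61511$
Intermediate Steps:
$\frac{11900 + \frac{1}{1635}}{-15688 + W} = \frac{11900 + \frac{1}{1635}}{-15688 + 35034} = \frac{11900 + \frac{1}{1635}}{19346} = \frac{19456501}{1635} \cdot \frac{1}{19346} = \frac{19456501}{31630710}$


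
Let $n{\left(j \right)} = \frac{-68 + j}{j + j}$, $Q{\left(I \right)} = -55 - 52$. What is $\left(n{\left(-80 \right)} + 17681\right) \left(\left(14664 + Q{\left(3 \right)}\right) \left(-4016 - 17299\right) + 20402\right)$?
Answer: $- \frac{219441214059681}{40} \approx -5.486 \cdot 10^{12}$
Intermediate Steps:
$Q{\left(I \right)} = -107$
$n{\left(j \right)} = \frac{-68 + j}{2 j}$
$\left(n{\left(-80 \right)} + 17681\right) \left(\left(14664 + Q{\left(3 \right)}\right) \left(-4016 - 17299\right) + 20402\right) = \left(\frac{-68 - 80}{2 \left(-80\right)} + 17681\right) \left(\left(14664 - 107\right) \left(-4016 - 17299\right) + 20402\right) = \left(\frac{1}{2} \left(- \frac{1}{80}\right) \left(-148\right) + 17681\right) \left(14557 \left(-21315\right) + 20402\right) = \left(\frac{37}{40} + 17681\right) \left(-310282455 + 20402\right) = \frac{707277}{40} \left(-310262053\right) = - \frac{219441214059681}{40}$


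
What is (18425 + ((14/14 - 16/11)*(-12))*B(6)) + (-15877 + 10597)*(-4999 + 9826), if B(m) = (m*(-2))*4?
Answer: -280152365/11 ≈ -2.5468e+7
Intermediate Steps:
B(m) = -8*m (B(m) = -2*m*4 = -8*m)
(18425 + ((14/14 - 16/11)*(-12))*B(6)) + (-15877 + 10597)*(-4999 + 9826) = (18425 + ((14/14 - 16/11)*(-12))*(-8*6)) + (-15877 + 10597)*(-4999 + 9826) = (18425 + ((14*(1/14) - 16*1/11)*(-12))*(-48)) - 5280*4827 = (18425 + ((1 - 16/11)*(-12))*(-48)) - 25486560 = (18425 - 5/11*(-12)*(-48)) - 25486560 = (18425 + (60/11)*(-48)) - 25486560 = (18425 - 2880/11) - 25486560 = 199795/11 - 25486560 = -280152365/11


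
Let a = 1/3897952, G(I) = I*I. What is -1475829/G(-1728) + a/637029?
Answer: -1413828503939419/2860540951228416 ≈ -0.49425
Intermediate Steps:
G(I) = I²
a = 1/3897952 ≈ 2.5654e-7
-1475829/G(-1728) + a/637029 = -1475829/((-1728)²) + (1/3897952)/637029 = -1475829/2985984 + (1/3897952)*(1/637029) = -1475829*1/2985984 + 1/2483108464608 = -163981/331776 + 1/2483108464608 = -1413828503939419/2860540951228416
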